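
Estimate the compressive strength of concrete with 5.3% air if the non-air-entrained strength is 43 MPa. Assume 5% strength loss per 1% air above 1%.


Strength loss = (5.3 - 1) * 5 = 21.5%
f'c = 43 * (1 - 21.5/100)
= 33.76 MPa

33.76


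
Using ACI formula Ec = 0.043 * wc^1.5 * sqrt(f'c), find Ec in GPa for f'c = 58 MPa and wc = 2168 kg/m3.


Ec = 0.043 * 2168^1.5 * sqrt(58) / 1000
= 33.06 GPa

33.06


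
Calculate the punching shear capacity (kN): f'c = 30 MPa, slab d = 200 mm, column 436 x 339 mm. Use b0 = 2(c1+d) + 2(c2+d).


b0 = 2*(436 + 200) + 2*(339 + 200) = 2350 mm
Vc = 0.33 * sqrt(30) * 2350 * 200 / 1000
= 849.52 kN

849.52


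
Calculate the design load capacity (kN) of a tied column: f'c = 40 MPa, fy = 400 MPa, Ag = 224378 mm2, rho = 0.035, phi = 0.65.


Ast = rho * Ag = 0.035 * 224378 = 7853.23 mm2
phi*Pn = 0.65 * 0.80 * (0.85 * 40 * (224378 - 7853.23) + 400 * 7853.23) / 1000
= 5461.63 kN

5461.63


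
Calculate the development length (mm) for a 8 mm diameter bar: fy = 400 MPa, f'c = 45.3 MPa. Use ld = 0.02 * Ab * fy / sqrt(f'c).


Ab = pi * 8^2 / 4 = 50.265 mm2
ld = 0.02 * 50.265 * 400 / sqrt(45.3)
= 59.7 mm

59.7


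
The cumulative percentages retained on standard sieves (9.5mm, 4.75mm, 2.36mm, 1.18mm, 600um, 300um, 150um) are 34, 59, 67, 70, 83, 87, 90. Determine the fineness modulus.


FM = sum(cumulative % retained) / 100
= 490 / 100
= 4.9

4.9


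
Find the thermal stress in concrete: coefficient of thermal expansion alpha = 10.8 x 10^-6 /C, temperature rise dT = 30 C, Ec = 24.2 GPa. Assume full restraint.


sigma = alpha * dT * Ec
= 10.8e-6 * 30 * 24.2 * 1000
= 7.841 MPa

7.841


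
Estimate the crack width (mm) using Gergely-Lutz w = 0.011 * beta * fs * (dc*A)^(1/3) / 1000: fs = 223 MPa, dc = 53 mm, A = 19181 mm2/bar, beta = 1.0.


w = 0.011 * beta * fs * (dc * A)^(1/3) / 1000
= 0.011 * 1.0 * 223 * (53 * 19181)^(1/3) / 1000
= 0.247 mm

0.247


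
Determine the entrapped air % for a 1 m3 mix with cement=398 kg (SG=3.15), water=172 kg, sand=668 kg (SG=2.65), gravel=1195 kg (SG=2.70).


Vol cement = 398 / (3.15 * 1000) = 0.126349 m3
Vol water = 172 / 1000 = 0.172 m3
Vol sand = 668 / (2.65 * 1000) = 0.252075 m3
Vol gravel = 1195 / (2.70 * 1000) = 0.442593 m3
Total solid + water volume = 0.993017 m3
Air = (1 - 0.993017) * 100 = 0.7%

0.7


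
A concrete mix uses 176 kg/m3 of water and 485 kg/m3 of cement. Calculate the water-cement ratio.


w/c = water / cement
w/c = 176 / 485 = 0.363

0.363


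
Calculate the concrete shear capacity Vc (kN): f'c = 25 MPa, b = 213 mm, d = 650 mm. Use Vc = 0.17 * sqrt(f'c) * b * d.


Vc = 0.17 * sqrt(25) * 213 * 650 / 1000
= 117.68 kN

117.68


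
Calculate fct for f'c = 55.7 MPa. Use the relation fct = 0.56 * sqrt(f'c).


fct = 0.56 * sqrt(55.7)
= 0.56 * 7.463
= 4.179 MPa

4.179


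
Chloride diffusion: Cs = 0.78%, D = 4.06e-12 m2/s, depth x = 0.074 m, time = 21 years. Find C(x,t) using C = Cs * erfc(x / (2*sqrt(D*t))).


t_seconds = 21 * 365.25 * 24 * 3600 = 662709600.0 s
arg = 0.074 / (2 * sqrt(4.06e-12 * 662709600.0))
= 0.7133
erfc(0.7133) = 0.3131
C = 0.78 * 0.3131 = 0.2442%

0.2442


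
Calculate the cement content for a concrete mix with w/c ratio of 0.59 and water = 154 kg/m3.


Cement = water / (w/c)
= 154 / 0.59
= 261.0 kg/m3

261.0


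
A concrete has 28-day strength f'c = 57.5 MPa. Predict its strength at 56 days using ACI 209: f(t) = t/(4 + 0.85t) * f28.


f(56) = 56 / (4 + 0.85 * 56) * 57.5
= 56 / 51.6 * 57.5
= 62.4 MPa

62.4


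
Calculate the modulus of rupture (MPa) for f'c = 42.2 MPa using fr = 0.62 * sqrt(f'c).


fr = 0.62 * sqrt(42.2)
= 4.028 MPa

4.028


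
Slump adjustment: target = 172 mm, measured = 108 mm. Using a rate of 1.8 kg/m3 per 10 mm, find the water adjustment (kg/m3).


Difference = 172 - 108 = 64 mm
Water adjustment = 64 * 1.8 / 10 = 11.5 kg/m3

11.5


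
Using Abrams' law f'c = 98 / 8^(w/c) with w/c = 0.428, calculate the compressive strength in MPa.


f'c = 98 / 8^0.428
= 98 / 2.435
= 40.24 MPa

40.24


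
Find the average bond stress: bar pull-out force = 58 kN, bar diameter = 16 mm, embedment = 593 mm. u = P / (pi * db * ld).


u = P / (pi * db * ld)
= 58 * 1000 / (pi * 16 * 593)
= 1.946 MPa

1.946


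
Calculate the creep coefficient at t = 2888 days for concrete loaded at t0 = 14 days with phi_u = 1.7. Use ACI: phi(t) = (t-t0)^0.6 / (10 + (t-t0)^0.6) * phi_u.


dt = 2888 - 14 = 2874
phi = 2874^0.6 / (10 + 2874^0.6) * 1.7
= 1.568

1.568


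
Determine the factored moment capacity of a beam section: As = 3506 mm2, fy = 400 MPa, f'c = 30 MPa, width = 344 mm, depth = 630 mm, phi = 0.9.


a = As * fy / (0.85 * f'c * b)
= 3506 * 400 / (0.85 * 30 * 344)
= 159.8723 mm
Mn = As * fy * (d - a/2) / 10^6
= 771.4095 kN-m
phi*Mn = 0.9 * 771.4095 = 694.27 kN-m

694.27


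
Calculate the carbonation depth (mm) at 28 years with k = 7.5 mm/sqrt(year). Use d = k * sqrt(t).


depth = k * sqrt(t)
= 7.5 * sqrt(28)
= 39.69 mm

39.69


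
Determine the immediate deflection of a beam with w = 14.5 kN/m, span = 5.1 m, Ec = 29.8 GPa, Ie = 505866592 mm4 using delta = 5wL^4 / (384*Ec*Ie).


Convert: L = 5.1 m = 5100 mm, Ec = 29.8 GPa = 29800 MPa
delta = 5 * 14.5 * 5100^4 / (384 * 29800 * 505866592)
= 8.47 mm

8.47


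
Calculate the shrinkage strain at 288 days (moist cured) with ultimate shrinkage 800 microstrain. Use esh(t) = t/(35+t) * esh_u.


esh(288) = 288 / (35 + 288) * 800
= 288 / 323 * 800
= 713.3 microstrain

713.3


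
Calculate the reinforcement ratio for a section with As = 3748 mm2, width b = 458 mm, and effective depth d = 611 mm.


rho = As / (b * d)
= 3748 / (458 * 611)
= 0.0134

0.0134


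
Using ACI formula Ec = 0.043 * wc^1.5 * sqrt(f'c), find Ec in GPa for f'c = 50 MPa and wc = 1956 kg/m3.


Ec = 0.043 * 1956^1.5 * sqrt(50) / 1000
= 26.3 GPa

26.3


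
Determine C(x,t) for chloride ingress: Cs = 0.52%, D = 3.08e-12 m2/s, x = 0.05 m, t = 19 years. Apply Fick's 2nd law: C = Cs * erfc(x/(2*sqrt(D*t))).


t_seconds = 19 * 365.25 * 24 * 3600 = 599594400.0 s
arg = 0.05 / (2 * sqrt(3.08e-12 * 599594400.0))
= 0.5817
erfc(0.5817) = 0.4107
C = 0.52 * 0.4107 = 0.2135%

0.2135


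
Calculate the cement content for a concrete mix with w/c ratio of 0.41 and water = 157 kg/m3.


Cement = water / (w/c)
= 157 / 0.41
= 382.9 kg/m3

382.9


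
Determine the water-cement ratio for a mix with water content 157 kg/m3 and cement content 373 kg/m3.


w/c = water / cement
w/c = 157 / 373 = 0.421

0.421


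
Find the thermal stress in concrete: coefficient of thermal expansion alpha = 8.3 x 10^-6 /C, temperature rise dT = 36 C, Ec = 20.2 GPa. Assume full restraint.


sigma = alpha * dT * Ec
= 8.3e-6 * 36 * 20.2 * 1000
= 6.036 MPa

6.036


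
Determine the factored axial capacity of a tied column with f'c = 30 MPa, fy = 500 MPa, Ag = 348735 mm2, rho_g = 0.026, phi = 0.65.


Ast = rho * Ag = 0.026 * 348735 = 9067.11 mm2
phi*Pn = 0.65 * 0.80 * (0.85 * 30 * (348735 - 9067.11) + 500 * 9067.11) / 1000
= 6861.44 kN

6861.44


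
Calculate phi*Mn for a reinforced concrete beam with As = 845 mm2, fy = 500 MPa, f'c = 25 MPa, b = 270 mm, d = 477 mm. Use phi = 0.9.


a = As * fy / (0.85 * f'c * b)
= 845 * 500 / (0.85 * 25 * 270)
= 73.6383 mm
Mn = As * fy * (d - a/2) / 10^6
= 185.9764 kN-m
phi*Mn = 0.9 * 185.9764 = 167.38 kN-m

167.38


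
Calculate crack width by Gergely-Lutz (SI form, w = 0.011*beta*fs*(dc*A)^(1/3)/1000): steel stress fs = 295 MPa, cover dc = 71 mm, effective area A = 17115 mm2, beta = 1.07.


w = 0.011 * beta * fs * (dc * A)^(1/3) / 1000
= 0.011 * 1.07 * 295 * (71 * 17115)^(1/3) / 1000
= 0.371 mm

0.371


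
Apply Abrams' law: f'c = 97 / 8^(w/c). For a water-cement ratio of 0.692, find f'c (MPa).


f'c = 97 / 8^0.692
= 97 / 4.216
= 23.01 MPa

23.01


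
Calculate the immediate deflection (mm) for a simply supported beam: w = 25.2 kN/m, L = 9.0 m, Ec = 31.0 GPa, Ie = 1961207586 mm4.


Convert: L = 9.0 m = 9000 mm, Ec = 31.0 GPa = 31000 MPa
delta = 5 * 25.2 * 9000^4 / (384 * 31000 * 1961207586)
= 35.41 mm

35.41


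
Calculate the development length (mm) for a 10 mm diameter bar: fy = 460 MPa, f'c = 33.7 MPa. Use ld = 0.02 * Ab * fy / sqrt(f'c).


Ab = pi * 10^2 / 4 = 78.54 mm2
ld = 0.02 * 78.54 * 460 / sqrt(33.7)
= 124.5 mm

124.5


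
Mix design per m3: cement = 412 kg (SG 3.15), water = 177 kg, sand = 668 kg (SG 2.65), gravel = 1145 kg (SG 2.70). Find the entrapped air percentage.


Vol cement = 412 / (3.15 * 1000) = 0.130794 m3
Vol water = 177 / 1000 = 0.177 m3
Vol sand = 668 / (2.65 * 1000) = 0.252075 m3
Vol gravel = 1145 / (2.70 * 1000) = 0.424074 m3
Total solid + water volume = 0.983943 m3
Air = (1 - 0.983943) * 100 = 1.61%

1.61


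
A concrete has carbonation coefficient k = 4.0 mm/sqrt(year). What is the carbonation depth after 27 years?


depth = k * sqrt(t)
= 4.0 * sqrt(27)
= 20.78 mm

20.78


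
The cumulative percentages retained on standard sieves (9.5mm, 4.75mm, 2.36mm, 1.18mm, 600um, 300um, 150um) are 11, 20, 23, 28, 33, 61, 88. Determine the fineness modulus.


FM = sum(cumulative % retained) / 100
= 264 / 100
= 2.64

2.64


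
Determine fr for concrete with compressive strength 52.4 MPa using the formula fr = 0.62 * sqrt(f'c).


fr = 0.62 * sqrt(52.4)
= 4.488 MPa

4.488


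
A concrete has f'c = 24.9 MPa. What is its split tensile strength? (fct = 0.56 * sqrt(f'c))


fct = 0.56 * sqrt(24.9)
= 0.56 * 4.99
= 2.794 MPa

2.794


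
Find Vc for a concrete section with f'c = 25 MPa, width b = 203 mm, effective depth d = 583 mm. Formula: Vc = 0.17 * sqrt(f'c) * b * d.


Vc = 0.17 * sqrt(25) * 203 * 583 / 1000
= 100.6 kN

100.6


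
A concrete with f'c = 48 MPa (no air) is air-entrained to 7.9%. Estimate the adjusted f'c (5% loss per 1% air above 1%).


Strength loss = (7.9 - 1) * 5 = 34.5%
f'c = 48 * (1 - 34.5/100)
= 31.44 MPa

31.44


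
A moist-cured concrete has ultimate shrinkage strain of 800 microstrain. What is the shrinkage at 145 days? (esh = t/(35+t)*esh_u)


esh(145) = 145 / (35 + 145) * 800
= 145 / 180 * 800
= 644.4 microstrain

644.4


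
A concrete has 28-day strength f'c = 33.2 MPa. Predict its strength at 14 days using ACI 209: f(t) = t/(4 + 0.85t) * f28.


f(14) = 14 / (4 + 0.85 * 14) * 33.2
= 14 / 15.9 * 33.2
= 29.23 MPa

29.23


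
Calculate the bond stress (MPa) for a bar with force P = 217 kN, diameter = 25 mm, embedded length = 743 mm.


u = P / (pi * db * ld)
= 217 * 1000 / (pi * 25 * 743)
= 3.719 MPa

3.719


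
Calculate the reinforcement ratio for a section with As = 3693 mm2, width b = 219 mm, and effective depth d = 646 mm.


rho = As / (b * d)
= 3693 / (219 * 646)
= 0.0261

0.0261


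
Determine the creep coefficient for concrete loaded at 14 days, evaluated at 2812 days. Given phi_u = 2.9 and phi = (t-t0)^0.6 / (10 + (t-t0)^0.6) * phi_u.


dt = 2812 - 14 = 2798
phi = 2798^0.6 / (10 + 2798^0.6) * 2.9
= 2.672

2.672


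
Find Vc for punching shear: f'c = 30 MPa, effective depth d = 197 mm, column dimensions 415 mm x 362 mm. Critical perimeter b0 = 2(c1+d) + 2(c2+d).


b0 = 2*(415 + 197) + 2*(362 + 197) = 2342 mm
Vc = 0.33 * sqrt(30) * 2342 * 197 / 1000
= 833.93 kN

833.93


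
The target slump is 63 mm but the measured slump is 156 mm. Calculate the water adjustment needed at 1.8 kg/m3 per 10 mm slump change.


Difference = 63 - 156 = -93 mm
Water adjustment = -93 * 1.8 / 10 = -16.7 kg/m3

-16.7


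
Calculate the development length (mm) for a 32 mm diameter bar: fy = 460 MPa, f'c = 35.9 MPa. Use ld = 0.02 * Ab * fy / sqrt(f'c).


Ab = pi * 32^2 / 4 = 804.248 mm2
ld = 0.02 * 804.248 * 460 / sqrt(35.9)
= 1234.9 mm

1234.9


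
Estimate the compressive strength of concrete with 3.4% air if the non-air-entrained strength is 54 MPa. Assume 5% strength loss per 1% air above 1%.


Strength loss = (3.4 - 1) * 5 = 12.0%
f'c = 54 * (1 - 12.0/100)
= 47.52 MPa

47.52


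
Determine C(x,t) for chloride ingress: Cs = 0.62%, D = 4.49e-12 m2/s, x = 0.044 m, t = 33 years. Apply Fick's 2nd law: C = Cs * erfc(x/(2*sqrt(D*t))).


t_seconds = 33 * 365.25 * 24 * 3600 = 1041400800.0 s
arg = 0.044 / (2 * sqrt(4.49e-12 * 1041400800.0))
= 0.3217
erfc(0.3217) = 0.6491
C = 0.62 * 0.6491 = 0.4025%

0.4025


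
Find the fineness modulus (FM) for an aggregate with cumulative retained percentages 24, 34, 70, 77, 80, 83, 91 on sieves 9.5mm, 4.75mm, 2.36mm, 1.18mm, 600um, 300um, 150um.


FM = sum(cumulative % retained) / 100
= 459 / 100
= 4.59

4.59


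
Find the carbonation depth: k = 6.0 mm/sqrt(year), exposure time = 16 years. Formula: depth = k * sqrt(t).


depth = k * sqrt(t)
= 6.0 * sqrt(16)
= 24.0 mm

24.0


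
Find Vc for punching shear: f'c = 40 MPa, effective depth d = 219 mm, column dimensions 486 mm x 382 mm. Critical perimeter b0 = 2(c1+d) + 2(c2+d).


b0 = 2*(486 + 219) + 2*(382 + 219) = 2612 mm
Vc = 0.33 * sqrt(40) * 2612 * 219 / 1000
= 1193.88 kN

1193.88


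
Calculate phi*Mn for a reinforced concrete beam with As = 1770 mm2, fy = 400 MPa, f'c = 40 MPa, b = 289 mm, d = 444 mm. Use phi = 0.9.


a = As * fy / (0.85 * f'c * b)
= 1770 * 400 / (0.85 * 40 * 289)
= 72.0537 mm
Mn = As * fy * (d - a/2) / 10^6
= 288.845 kN-m
phi*Mn = 0.9 * 288.845 = 259.96 kN-m

259.96


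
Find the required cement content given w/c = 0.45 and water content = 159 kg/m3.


Cement = water / (w/c)
= 159 / 0.45
= 353.3 kg/m3

353.3


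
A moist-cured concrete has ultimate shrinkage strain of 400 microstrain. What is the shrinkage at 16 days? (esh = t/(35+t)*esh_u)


esh(16) = 16 / (35 + 16) * 400
= 16 / 51 * 400
= 125.5 microstrain

125.5


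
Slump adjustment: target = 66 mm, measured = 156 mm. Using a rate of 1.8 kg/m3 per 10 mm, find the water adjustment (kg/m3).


Difference = 66 - 156 = -90 mm
Water adjustment = -90 * 1.8 / 10 = -16.2 kg/m3

-16.2


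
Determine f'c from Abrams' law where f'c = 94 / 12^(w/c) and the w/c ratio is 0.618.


f'c = 94 / 12^0.618
= 94 / 4.644
= 20.24 MPa

20.24


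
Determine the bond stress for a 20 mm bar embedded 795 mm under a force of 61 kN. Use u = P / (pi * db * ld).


u = P / (pi * db * ld)
= 61 * 1000 / (pi * 20 * 795)
= 1.221 MPa

1.221


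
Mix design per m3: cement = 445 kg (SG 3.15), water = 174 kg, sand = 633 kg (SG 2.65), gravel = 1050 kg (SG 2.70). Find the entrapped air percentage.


Vol cement = 445 / (3.15 * 1000) = 0.14127 m3
Vol water = 174 / 1000 = 0.174 m3
Vol sand = 633 / (2.65 * 1000) = 0.238868 m3
Vol gravel = 1050 / (2.70 * 1000) = 0.388889 m3
Total solid + water volume = 0.943027 m3
Air = (1 - 0.943027) * 100 = 5.7%

5.7


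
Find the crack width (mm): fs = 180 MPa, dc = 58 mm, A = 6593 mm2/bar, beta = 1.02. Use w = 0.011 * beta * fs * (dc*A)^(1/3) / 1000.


w = 0.011 * beta * fs * (dc * A)^(1/3) / 1000
= 0.011 * 1.02 * 180 * (58 * 6593)^(1/3) / 1000
= 0.147 mm

0.147


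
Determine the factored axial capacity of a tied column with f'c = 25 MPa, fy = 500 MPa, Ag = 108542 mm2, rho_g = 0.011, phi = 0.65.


Ast = rho * Ag = 0.011 * 108542 = 1193.962 mm2
phi*Pn = 0.65 * 0.80 * (0.85 * 25 * (108542 - 1193.962) + 500 * 1193.962) / 1000
= 1496.63 kN

1496.63


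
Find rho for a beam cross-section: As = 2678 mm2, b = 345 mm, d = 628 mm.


rho = As / (b * d)
= 2678 / (345 * 628)
= 0.0124

0.0124


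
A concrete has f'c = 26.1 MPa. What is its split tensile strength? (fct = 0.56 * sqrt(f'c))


fct = 0.56 * sqrt(26.1)
= 0.56 * 5.109
= 2.861 MPa

2.861


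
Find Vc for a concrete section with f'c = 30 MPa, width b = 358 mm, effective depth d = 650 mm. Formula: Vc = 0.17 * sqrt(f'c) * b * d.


Vc = 0.17 * sqrt(30) * 358 * 650 / 1000
= 216.67 kN

216.67


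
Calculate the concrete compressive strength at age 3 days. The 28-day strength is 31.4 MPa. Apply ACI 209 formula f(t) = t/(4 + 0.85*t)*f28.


f(3) = 3 / (4 + 0.85 * 3) * 31.4
= 3 / 6.55 * 31.4
= 14.38 MPa

14.38


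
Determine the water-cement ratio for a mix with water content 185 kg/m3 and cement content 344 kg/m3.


w/c = water / cement
w/c = 185 / 344 = 0.538

0.538


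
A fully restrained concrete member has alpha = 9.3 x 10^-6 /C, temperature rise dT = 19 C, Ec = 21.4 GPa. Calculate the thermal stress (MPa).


sigma = alpha * dT * Ec
= 9.3e-6 * 19 * 21.4 * 1000
= 3.781 MPa

3.781


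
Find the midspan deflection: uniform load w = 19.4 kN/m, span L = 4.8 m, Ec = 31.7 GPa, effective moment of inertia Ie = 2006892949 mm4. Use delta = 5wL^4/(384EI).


Convert: L = 4.8 m = 4800 mm, Ec = 31.7 GPa = 31700 MPa
delta = 5 * 19.4 * 4800^4 / (384 * 31700 * 2006892949)
= 2.11 mm

2.11


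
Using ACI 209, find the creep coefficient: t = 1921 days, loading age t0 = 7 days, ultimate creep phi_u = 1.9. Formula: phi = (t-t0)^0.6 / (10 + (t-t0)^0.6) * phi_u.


dt = 1921 - 7 = 1914
phi = 1914^0.6 / (10 + 1914^0.6) * 1.9
= 1.716

1.716


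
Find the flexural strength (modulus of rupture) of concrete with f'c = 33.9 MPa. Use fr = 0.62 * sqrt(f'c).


fr = 0.62 * sqrt(33.9)
= 3.61 MPa

3.61


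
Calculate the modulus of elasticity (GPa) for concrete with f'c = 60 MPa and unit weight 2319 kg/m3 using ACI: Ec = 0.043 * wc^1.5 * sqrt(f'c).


Ec = 0.043 * 2319^1.5 * sqrt(60) / 1000
= 37.2 GPa

37.2


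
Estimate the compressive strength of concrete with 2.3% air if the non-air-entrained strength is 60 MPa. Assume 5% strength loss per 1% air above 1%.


Strength loss = (2.3 - 1) * 5 = 6.5%
f'c = 60 * (1 - 6.5/100)
= 56.1 MPa

56.1


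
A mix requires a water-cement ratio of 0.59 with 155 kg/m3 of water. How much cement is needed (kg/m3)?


Cement = water / (w/c)
= 155 / 0.59
= 262.7 kg/m3

262.7


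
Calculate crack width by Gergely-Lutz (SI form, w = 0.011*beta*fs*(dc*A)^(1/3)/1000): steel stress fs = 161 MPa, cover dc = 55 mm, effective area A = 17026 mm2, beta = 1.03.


w = 0.011 * beta * fs * (dc * A)^(1/3) / 1000
= 0.011 * 1.03 * 161 * (55 * 17026)^(1/3) / 1000
= 0.178 mm

0.178


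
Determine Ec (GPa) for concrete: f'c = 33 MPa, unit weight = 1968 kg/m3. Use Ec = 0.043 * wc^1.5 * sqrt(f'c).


Ec = 0.043 * 1968^1.5 * sqrt(33) / 1000
= 21.57 GPa

21.57


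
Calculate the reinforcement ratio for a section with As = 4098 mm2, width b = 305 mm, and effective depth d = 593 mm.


rho = As / (b * d)
= 4098 / (305 * 593)
= 0.0227

0.0227


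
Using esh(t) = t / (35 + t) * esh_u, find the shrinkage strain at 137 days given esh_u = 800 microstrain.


esh(137) = 137 / (35 + 137) * 800
= 137 / 172 * 800
= 637.2 microstrain

637.2


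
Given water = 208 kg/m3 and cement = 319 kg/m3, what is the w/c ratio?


w/c = water / cement
w/c = 208 / 319 = 0.652

0.652


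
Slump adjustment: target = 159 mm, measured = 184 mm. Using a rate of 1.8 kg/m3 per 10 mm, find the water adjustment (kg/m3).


Difference = 159 - 184 = -25 mm
Water adjustment = -25 * 1.8 / 10 = -4.5 kg/m3

-4.5


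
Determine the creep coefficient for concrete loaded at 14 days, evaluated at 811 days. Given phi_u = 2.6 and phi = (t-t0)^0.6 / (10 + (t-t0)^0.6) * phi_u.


dt = 811 - 14 = 797
phi = 797^0.6 / (10 + 797^0.6) * 2.6
= 2.2

2.2


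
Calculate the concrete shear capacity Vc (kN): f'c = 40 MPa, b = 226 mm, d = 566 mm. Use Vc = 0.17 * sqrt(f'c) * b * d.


Vc = 0.17 * sqrt(40) * 226 * 566 / 1000
= 137.53 kN

137.53


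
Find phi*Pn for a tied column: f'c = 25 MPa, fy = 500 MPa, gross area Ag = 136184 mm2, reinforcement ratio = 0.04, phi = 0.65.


Ast = rho * Ag = 0.04 * 136184 = 5447.36 mm2
phi*Pn = 0.65 * 0.80 * (0.85 * 25 * (136184 - 5447.36) + 500 * 5447.36) / 1000
= 2860.95 kN

2860.95


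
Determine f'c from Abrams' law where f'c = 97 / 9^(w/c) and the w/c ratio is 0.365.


f'c = 97 / 9^0.365
= 97 / 2.23
= 43.5 MPa

43.5


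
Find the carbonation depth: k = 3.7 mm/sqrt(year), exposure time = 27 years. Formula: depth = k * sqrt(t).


depth = k * sqrt(t)
= 3.7 * sqrt(27)
= 19.23 mm

19.23


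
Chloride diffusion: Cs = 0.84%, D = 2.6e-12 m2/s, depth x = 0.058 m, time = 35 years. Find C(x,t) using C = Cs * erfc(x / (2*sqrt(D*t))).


t_seconds = 35 * 365.25 * 24 * 3600 = 1104516000.0 s
arg = 0.058 / (2 * sqrt(2.6e-12 * 1104516000.0))
= 0.5412
erfc(0.5412) = 0.4441
C = 0.84 * 0.4441 = 0.373%

0.373


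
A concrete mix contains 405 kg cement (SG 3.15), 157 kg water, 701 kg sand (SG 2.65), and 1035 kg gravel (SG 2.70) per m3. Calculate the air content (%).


Vol cement = 405 / (3.15 * 1000) = 0.128571 m3
Vol water = 157 / 1000 = 0.157 m3
Vol sand = 701 / (2.65 * 1000) = 0.264528 m3
Vol gravel = 1035 / (2.70 * 1000) = 0.383333 m3
Total solid + water volume = 0.933433 m3
Air = (1 - 0.933433) * 100 = 6.66%

6.66


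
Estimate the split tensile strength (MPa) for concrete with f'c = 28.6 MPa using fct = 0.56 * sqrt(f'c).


fct = 0.56 * sqrt(28.6)
= 0.56 * 5.348
= 2.995 MPa

2.995


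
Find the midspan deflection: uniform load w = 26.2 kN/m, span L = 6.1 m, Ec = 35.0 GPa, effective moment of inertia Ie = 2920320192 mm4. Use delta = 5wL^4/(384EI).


Convert: L = 6.1 m = 6100 mm, Ec = 35.0 GPa = 35000 MPa
delta = 5 * 26.2 * 6100^4 / (384 * 35000 * 2920320192)
= 4.62 mm

4.62


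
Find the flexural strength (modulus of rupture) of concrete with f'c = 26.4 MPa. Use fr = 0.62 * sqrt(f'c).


fr = 0.62 * sqrt(26.4)
= 3.186 MPa

3.186


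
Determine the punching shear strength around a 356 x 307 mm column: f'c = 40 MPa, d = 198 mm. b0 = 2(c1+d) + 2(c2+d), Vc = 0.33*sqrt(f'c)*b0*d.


b0 = 2*(356 + 198) + 2*(307 + 198) = 2118 mm
Vc = 0.33 * sqrt(40) * 2118 * 198 / 1000
= 875.26 kN

875.26


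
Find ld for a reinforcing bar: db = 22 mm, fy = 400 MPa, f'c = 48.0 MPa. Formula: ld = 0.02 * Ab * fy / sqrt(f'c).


Ab = pi * 22^2 / 4 = 380.133 mm2
ld = 0.02 * 380.133 * 400 / sqrt(48.0)
= 438.9 mm

438.9


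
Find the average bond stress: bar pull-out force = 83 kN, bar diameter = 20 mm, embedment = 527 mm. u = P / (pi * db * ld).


u = P / (pi * db * ld)
= 83 * 1000 / (pi * 20 * 527)
= 2.507 MPa

2.507


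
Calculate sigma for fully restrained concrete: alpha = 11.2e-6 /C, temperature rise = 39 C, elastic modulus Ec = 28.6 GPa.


sigma = alpha * dT * Ec
= 11.2e-6 * 39 * 28.6 * 1000
= 12.492 MPa

12.492


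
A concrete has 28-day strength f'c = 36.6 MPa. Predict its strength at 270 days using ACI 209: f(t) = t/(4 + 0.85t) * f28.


f(270) = 270 / (4 + 0.85 * 270) * 36.6
= 270 / 233.5 * 36.6
= 42.32 MPa

42.32


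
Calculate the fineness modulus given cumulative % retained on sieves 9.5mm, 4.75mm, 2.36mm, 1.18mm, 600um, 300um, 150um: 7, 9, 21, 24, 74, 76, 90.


FM = sum(cumulative % retained) / 100
= 301 / 100
= 3.01

3.01


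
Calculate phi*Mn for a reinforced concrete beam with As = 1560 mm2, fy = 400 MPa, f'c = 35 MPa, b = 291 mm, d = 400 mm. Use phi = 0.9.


a = As * fy / (0.85 * f'c * b)
= 1560 * 400 / (0.85 * 35 * 291)
= 72.0783 mm
Mn = As * fy * (d - a/2) / 10^6
= 227.1116 kN-m
phi*Mn = 0.9 * 227.1116 = 204.4 kN-m

204.4


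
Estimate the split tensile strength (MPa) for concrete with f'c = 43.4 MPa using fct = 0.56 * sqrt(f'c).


fct = 0.56 * sqrt(43.4)
= 0.56 * 6.588
= 3.689 MPa

3.689


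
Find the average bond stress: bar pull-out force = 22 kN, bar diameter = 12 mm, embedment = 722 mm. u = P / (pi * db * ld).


u = P / (pi * db * ld)
= 22 * 1000 / (pi * 12 * 722)
= 0.808 MPa

0.808


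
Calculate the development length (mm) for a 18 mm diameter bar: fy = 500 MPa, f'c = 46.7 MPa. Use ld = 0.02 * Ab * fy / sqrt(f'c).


Ab = pi * 18^2 / 4 = 254.469 mm2
ld = 0.02 * 254.469 * 500 / sqrt(46.7)
= 372.4 mm

372.4


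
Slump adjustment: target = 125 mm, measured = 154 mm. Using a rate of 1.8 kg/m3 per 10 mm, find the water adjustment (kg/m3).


Difference = 125 - 154 = -29 mm
Water adjustment = -29 * 1.8 / 10 = -5.2 kg/m3

-5.2


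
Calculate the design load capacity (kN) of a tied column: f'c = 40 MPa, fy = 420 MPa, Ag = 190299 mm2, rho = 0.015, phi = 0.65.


Ast = rho * Ag = 0.015 * 190299 = 2854.485 mm2
phi*Pn = 0.65 * 0.80 * (0.85 * 40 * (190299 - 2854.485) + 420 * 2854.485) / 1000
= 3937.44 kN

3937.44


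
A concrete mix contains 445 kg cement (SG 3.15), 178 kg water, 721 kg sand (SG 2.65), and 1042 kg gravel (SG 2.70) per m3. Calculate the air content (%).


Vol cement = 445 / (3.15 * 1000) = 0.14127 m3
Vol water = 178 / 1000 = 0.178 m3
Vol sand = 721 / (2.65 * 1000) = 0.272075 m3
Vol gravel = 1042 / (2.70 * 1000) = 0.385926 m3
Total solid + water volume = 0.977271 m3
Air = (1 - 0.977271) * 100 = 2.27%

2.27


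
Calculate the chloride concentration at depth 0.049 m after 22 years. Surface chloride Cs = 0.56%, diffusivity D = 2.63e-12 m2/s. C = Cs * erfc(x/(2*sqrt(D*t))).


t_seconds = 22 * 365.25 * 24 * 3600 = 694267200.0 s
arg = 0.049 / (2 * sqrt(2.63e-12 * 694267200.0))
= 0.5734
erfc(0.5734) = 0.4175
C = 0.56 * 0.4175 = 0.2338%

0.2338


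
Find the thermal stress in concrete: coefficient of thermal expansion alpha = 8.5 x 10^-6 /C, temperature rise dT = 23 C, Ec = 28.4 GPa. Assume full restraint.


sigma = alpha * dT * Ec
= 8.5e-6 * 23 * 28.4 * 1000
= 5.552 MPa

5.552


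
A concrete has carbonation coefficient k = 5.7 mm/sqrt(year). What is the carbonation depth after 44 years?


depth = k * sqrt(t)
= 5.7 * sqrt(44)
= 37.81 mm

37.81


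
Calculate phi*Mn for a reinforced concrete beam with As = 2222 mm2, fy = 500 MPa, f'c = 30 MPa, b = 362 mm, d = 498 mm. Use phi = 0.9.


a = As * fy / (0.85 * f'c * b)
= 2222 * 500 / (0.85 * 30 * 362)
= 120.3553 mm
Mn = As * fy * (d - a/2) / 10^6
= 486.4206 kN-m
phi*Mn = 0.9 * 486.4206 = 437.78 kN-m

437.78


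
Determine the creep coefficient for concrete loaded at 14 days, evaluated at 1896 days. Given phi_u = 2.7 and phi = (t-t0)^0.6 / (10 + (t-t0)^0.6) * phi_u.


dt = 1896 - 14 = 1882
phi = 1882^0.6 / (10 + 1882^0.6) * 2.7
= 2.436

2.436


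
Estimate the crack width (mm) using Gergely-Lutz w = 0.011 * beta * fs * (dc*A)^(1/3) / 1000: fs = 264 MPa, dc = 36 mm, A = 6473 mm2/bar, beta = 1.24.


w = 0.011 * beta * fs * (dc * A)^(1/3) / 1000
= 0.011 * 1.24 * 264 * (36 * 6473)^(1/3) / 1000
= 0.222 mm

0.222


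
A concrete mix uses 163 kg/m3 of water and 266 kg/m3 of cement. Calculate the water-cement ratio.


w/c = water / cement
w/c = 163 / 266 = 0.613

0.613


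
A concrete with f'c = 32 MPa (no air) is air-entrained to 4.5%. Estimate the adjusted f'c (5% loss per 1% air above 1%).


Strength loss = (4.5 - 1) * 5 = 17.5%
f'c = 32 * (1 - 17.5/100)
= 26.4 MPa

26.4


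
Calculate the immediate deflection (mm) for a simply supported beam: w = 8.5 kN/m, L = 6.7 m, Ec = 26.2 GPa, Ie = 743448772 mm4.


Convert: L = 6.7 m = 6700 mm, Ec = 26.2 GPa = 26200 MPa
delta = 5 * 8.5 * 6700^4 / (384 * 26200 * 743448772)
= 11.45 mm

11.45


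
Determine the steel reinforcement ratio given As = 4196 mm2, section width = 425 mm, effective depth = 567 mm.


rho = As / (b * d)
= 4196 / (425 * 567)
= 0.0174

0.0174


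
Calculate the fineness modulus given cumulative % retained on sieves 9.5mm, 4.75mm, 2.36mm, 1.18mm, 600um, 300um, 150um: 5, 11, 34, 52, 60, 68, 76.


FM = sum(cumulative % retained) / 100
= 306 / 100
= 3.06

3.06


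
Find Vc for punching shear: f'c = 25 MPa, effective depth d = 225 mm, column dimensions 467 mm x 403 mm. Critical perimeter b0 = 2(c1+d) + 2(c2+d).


b0 = 2*(467 + 225) + 2*(403 + 225) = 2640 mm
Vc = 0.33 * sqrt(25) * 2640 * 225 / 1000
= 980.1 kN

980.1


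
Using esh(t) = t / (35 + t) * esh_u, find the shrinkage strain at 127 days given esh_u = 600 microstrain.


esh(127) = 127 / (35 + 127) * 600
= 127 / 162 * 600
= 470.4 microstrain

470.4


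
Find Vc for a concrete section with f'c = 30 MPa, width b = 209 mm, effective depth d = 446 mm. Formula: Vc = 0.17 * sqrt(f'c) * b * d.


Vc = 0.17 * sqrt(30) * 209 * 446 / 1000
= 86.79 kN

86.79


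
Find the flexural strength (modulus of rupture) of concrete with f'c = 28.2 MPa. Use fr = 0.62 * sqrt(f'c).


fr = 0.62 * sqrt(28.2)
= 3.292 MPa

3.292


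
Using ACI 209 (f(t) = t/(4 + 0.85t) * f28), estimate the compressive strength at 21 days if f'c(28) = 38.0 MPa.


f(21) = 21 / (4 + 0.85 * 21) * 38.0
= 21 / 21.85 * 38.0
= 36.52 MPa

36.52


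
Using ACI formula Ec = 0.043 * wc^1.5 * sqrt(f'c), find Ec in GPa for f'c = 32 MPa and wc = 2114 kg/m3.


Ec = 0.043 * 2114^1.5 * sqrt(32) / 1000
= 23.64 GPa

23.64


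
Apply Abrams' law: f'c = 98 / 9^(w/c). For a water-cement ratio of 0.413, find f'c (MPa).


f'c = 98 / 9^0.413
= 98 / 2.478
= 39.55 MPa

39.55


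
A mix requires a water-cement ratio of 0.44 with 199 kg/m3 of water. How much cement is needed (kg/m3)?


Cement = water / (w/c)
= 199 / 0.44
= 452.3 kg/m3

452.3


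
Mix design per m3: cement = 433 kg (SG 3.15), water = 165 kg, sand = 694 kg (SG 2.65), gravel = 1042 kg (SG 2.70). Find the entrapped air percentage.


Vol cement = 433 / (3.15 * 1000) = 0.13746 m3
Vol water = 165 / 1000 = 0.165 m3
Vol sand = 694 / (2.65 * 1000) = 0.261887 m3
Vol gravel = 1042 / (2.70 * 1000) = 0.385926 m3
Total solid + water volume = 0.950273 m3
Air = (1 - 0.950273) * 100 = 4.97%

4.97


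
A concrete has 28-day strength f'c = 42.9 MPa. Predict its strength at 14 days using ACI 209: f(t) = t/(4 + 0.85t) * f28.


f(14) = 14 / (4 + 0.85 * 14) * 42.9
= 14 / 15.9 * 42.9
= 37.77 MPa

37.77


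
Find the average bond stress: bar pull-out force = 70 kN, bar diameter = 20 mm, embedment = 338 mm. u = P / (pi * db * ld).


u = P / (pi * db * ld)
= 70 * 1000 / (pi * 20 * 338)
= 3.296 MPa

3.296


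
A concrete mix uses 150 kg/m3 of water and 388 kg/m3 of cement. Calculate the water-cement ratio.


w/c = water / cement
w/c = 150 / 388 = 0.387

0.387


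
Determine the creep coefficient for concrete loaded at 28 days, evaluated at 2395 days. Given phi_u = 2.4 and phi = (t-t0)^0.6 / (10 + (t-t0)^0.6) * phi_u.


dt = 2395 - 28 = 2367
phi = 2367^0.6 / (10 + 2367^0.6) * 2.4
= 2.193

2.193


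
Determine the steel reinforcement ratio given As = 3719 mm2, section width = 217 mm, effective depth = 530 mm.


rho = As / (b * d)
= 3719 / (217 * 530)
= 0.0323

0.0323


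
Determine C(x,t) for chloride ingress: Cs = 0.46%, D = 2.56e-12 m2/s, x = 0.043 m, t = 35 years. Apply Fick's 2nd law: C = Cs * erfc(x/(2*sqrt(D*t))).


t_seconds = 35 * 365.25 * 24 * 3600 = 1104516000.0 s
arg = 0.043 / (2 * sqrt(2.56e-12 * 1104516000.0))
= 0.4043
erfc(0.4043) = 0.5675
C = 0.46 * 0.5675 = 0.261%

0.261


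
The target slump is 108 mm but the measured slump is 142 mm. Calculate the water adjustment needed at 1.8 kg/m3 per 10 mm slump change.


Difference = 108 - 142 = -34 mm
Water adjustment = -34 * 1.8 / 10 = -6.1 kg/m3

-6.1


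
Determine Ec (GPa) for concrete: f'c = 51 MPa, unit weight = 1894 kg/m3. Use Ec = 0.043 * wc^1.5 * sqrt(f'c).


Ec = 0.043 * 1894^1.5 * sqrt(51) / 1000
= 25.31 GPa

25.31


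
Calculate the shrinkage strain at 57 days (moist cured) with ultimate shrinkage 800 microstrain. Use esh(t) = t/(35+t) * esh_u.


esh(57) = 57 / (35 + 57) * 800
= 57 / 92 * 800
= 495.7 microstrain

495.7


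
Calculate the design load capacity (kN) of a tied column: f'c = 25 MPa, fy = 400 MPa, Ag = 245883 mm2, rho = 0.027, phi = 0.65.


Ast = rho * Ag = 0.027 * 245883 = 6638.841 mm2
phi*Pn = 0.65 * 0.80 * (0.85 * 25 * (245883 - 6638.841) + 400 * 6638.841) / 1000
= 4024.53 kN

4024.53


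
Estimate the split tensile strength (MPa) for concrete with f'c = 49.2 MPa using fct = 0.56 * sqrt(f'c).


fct = 0.56 * sqrt(49.2)
= 0.56 * 7.014
= 3.928 MPa

3.928


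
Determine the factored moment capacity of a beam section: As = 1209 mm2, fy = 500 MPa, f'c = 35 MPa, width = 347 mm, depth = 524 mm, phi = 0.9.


a = As * fy / (0.85 * f'c * b)
= 1209 * 500 / (0.85 * 35 * 347)
= 58.5571 mm
Mn = As * fy * (d - a/2) / 10^6
= 299.0591 kN-m
phi*Mn = 0.9 * 299.0591 = 269.15 kN-m

269.15


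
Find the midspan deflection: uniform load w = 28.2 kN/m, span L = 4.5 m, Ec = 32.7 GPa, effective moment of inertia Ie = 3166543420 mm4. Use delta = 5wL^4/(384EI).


Convert: L = 4.5 m = 4500 mm, Ec = 32.7 GPa = 32700 MPa
delta = 5 * 28.2 * 4500^4 / (384 * 32700 * 3166543420)
= 1.45 mm

1.45


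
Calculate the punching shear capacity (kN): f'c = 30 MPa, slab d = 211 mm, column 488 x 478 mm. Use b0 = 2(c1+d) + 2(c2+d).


b0 = 2*(488 + 211) + 2*(478 + 211) = 2776 mm
Vc = 0.33 * sqrt(30) * 2776 * 211 / 1000
= 1058.71 kN

1058.71


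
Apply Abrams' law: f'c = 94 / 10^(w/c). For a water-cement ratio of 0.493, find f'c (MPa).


f'c = 94 / 10^0.493
= 94 / 3.112
= 30.21 MPa

30.21


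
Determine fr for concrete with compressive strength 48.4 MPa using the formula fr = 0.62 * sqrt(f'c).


fr = 0.62 * sqrt(48.4)
= 4.313 MPa

4.313


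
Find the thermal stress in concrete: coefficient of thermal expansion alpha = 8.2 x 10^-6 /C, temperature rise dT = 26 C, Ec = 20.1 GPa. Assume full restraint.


sigma = alpha * dT * Ec
= 8.2e-6 * 26 * 20.1 * 1000
= 4.285 MPa

4.285


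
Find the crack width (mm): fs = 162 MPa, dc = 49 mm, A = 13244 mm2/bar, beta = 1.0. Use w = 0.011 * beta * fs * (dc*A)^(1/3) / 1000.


w = 0.011 * beta * fs * (dc * A)^(1/3) / 1000
= 0.011 * 1.0 * 162 * (49 * 13244)^(1/3) / 1000
= 0.154 mm

0.154


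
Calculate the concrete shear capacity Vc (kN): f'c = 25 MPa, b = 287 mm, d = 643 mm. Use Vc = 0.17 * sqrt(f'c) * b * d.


Vc = 0.17 * sqrt(25) * 287 * 643 / 1000
= 156.86 kN

156.86


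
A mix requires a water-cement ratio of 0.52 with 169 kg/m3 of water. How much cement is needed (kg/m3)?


Cement = water / (w/c)
= 169 / 0.52
= 325.0 kg/m3

325.0


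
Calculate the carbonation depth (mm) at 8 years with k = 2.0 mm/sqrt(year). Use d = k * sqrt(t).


depth = k * sqrt(t)
= 2.0 * sqrt(8)
= 5.66 mm

5.66


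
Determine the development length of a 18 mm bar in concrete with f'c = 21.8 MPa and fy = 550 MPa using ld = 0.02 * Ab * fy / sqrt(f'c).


Ab = pi * 18^2 / 4 = 254.469 mm2
ld = 0.02 * 254.469 * 550 / sqrt(21.8)
= 599.5 mm

599.5


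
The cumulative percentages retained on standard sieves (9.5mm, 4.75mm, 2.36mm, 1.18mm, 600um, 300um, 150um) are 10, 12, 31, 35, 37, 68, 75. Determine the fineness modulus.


FM = sum(cumulative % retained) / 100
= 268 / 100
= 2.68

2.68


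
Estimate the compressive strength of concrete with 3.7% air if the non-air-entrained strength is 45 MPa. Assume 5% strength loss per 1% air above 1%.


Strength loss = (3.7 - 1) * 5 = 13.5%
f'c = 45 * (1 - 13.5/100)
= 38.92 MPa

38.92


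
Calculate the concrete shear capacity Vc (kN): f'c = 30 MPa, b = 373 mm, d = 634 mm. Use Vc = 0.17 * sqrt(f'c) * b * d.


Vc = 0.17 * sqrt(30) * 373 * 634 / 1000
= 220.2 kN

220.2


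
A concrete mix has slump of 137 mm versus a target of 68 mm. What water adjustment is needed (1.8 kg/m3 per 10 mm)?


Difference = 68 - 137 = -69 mm
Water adjustment = -69 * 1.8 / 10 = -12.4 kg/m3

-12.4


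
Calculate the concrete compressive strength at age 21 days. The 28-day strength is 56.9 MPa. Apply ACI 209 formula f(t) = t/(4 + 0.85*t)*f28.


f(21) = 21 / (4 + 0.85 * 21) * 56.9
= 21 / 21.85 * 56.9
= 54.69 MPa

54.69


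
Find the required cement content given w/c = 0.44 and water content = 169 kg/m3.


Cement = water / (w/c)
= 169 / 0.44
= 384.1 kg/m3

384.1


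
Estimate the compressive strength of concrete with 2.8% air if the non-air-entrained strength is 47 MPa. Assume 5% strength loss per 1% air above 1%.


Strength loss = (2.8 - 1) * 5 = 9.0%
f'c = 47 * (1 - 9.0/100)
= 42.77 MPa

42.77


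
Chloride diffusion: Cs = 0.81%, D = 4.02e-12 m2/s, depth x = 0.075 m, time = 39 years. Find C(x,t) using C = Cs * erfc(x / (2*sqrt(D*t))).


t_seconds = 39 * 365.25 * 24 * 3600 = 1230746400.0 s
arg = 0.075 / (2 * sqrt(4.02e-12 * 1230746400.0))
= 0.5331
erfc(0.5331) = 0.4509
C = 0.81 * 0.4509 = 0.3652%

0.3652


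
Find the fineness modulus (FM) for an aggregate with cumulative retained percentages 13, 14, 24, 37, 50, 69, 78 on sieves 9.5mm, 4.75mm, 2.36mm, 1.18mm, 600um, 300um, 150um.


FM = sum(cumulative % retained) / 100
= 285 / 100
= 2.85

2.85


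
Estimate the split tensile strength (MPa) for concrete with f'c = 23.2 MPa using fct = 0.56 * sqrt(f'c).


fct = 0.56 * sqrt(23.2)
= 0.56 * 4.817
= 2.697 MPa

2.697


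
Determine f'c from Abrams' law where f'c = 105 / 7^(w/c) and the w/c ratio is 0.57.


f'c = 105 / 7^0.57
= 105 / 3.032
= 34.63 MPa

34.63


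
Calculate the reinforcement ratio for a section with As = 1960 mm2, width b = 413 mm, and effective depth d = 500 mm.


rho = As / (b * d)
= 1960 / (413 * 500)
= 0.0095

0.0095


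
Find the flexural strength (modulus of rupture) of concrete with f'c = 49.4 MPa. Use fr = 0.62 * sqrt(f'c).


fr = 0.62 * sqrt(49.4)
= 4.358 MPa

4.358


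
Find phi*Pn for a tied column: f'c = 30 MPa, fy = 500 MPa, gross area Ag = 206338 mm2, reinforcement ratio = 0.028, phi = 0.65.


Ast = rho * Ag = 0.028 * 206338 = 5777.464 mm2
phi*Pn = 0.65 * 0.80 * (0.85 * 30 * (206338 - 5777.464) + 500 * 5777.464) / 1000
= 4161.57 kN

4161.57


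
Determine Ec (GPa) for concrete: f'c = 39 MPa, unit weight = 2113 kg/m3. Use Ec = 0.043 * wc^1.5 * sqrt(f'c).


Ec = 0.043 * 2113^1.5 * sqrt(39) / 1000
= 26.08 GPa

26.08


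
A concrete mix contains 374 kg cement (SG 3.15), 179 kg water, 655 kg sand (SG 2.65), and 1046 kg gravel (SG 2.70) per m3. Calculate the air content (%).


Vol cement = 374 / (3.15 * 1000) = 0.11873 m3
Vol water = 179 / 1000 = 0.179 m3
Vol sand = 655 / (2.65 * 1000) = 0.24717 m3
Vol gravel = 1046 / (2.70 * 1000) = 0.387407 m3
Total solid + water volume = 0.932307 m3
Air = (1 - 0.932307) * 100 = 6.77%

6.77


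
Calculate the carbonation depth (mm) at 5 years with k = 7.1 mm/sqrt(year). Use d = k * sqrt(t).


depth = k * sqrt(t)
= 7.1 * sqrt(5)
= 15.88 mm

15.88


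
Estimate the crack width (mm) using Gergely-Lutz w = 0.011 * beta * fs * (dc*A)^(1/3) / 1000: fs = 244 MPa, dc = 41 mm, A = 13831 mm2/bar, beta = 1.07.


w = 0.011 * beta * fs * (dc * A)^(1/3) / 1000
= 0.011 * 1.07 * 244 * (41 * 13831)^(1/3) / 1000
= 0.238 mm

0.238


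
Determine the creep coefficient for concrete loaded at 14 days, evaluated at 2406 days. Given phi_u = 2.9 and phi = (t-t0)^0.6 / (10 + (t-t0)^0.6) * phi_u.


dt = 2406 - 14 = 2392
phi = 2392^0.6 / (10 + 2392^0.6) * 2.9
= 2.651

2.651


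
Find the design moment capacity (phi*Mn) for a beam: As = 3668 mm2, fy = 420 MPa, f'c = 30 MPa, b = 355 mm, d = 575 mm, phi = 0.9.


a = As * fy / (0.85 * f'c * b)
= 3668 * 420 / (0.85 * 30 * 355)
= 170.1806 mm
Mn = As * fy * (d - a/2) / 10^6
= 754.7353 kN-m
phi*Mn = 0.9 * 754.7353 = 679.26 kN-m

679.26


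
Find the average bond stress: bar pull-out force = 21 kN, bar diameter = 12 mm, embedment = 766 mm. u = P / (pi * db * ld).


u = P / (pi * db * ld)
= 21 * 1000 / (pi * 12 * 766)
= 0.727 MPa

0.727


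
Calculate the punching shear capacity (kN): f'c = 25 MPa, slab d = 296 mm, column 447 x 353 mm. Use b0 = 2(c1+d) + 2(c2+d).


b0 = 2*(447 + 296) + 2*(353 + 296) = 2784 mm
Vc = 0.33 * sqrt(25) * 2784 * 296 / 1000
= 1359.71 kN

1359.71


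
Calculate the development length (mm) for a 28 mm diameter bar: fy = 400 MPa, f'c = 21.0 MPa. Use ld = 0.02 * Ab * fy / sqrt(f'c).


Ab = pi * 28^2 / 4 = 615.752 mm2
ld = 0.02 * 615.752 * 400 / sqrt(21.0)
= 1074.9 mm

1074.9


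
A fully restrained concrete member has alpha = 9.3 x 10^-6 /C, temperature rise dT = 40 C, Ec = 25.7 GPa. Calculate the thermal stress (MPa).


sigma = alpha * dT * Ec
= 9.3e-6 * 40 * 25.7 * 1000
= 9.56 MPa

9.56


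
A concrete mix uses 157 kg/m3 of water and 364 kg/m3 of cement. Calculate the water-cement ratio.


w/c = water / cement
w/c = 157 / 364 = 0.431

0.431
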